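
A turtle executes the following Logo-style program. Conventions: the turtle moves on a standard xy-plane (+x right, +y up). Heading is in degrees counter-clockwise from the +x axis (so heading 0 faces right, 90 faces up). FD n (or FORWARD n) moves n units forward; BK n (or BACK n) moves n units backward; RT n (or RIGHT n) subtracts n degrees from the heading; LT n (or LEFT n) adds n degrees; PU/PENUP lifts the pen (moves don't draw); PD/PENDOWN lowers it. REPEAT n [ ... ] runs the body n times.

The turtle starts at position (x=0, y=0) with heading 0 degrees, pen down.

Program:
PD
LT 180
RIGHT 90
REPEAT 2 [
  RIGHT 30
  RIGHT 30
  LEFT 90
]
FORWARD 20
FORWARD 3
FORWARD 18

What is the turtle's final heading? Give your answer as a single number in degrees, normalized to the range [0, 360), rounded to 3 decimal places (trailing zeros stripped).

Executing turtle program step by step:
Start: pos=(0,0), heading=0, pen down
PD: pen down
LT 180: heading 0 -> 180
RT 90: heading 180 -> 90
REPEAT 2 [
  -- iteration 1/2 --
  RT 30: heading 90 -> 60
  RT 30: heading 60 -> 30
  LT 90: heading 30 -> 120
  -- iteration 2/2 --
  RT 30: heading 120 -> 90
  RT 30: heading 90 -> 60
  LT 90: heading 60 -> 150
]
FD 20: (0,0) -> (-17.321,10) [heading=150, draw]
FD 3: (-17.321,10) -> (-19.919,11.5) [heading=150, draw]
FD 18: (-19.919,11.5) -> (-35.507,20.5) [heading=150, draw]
Final: pos=(-35.507,20.5), heading=150, 3 segment(s) drawn

Answer: 150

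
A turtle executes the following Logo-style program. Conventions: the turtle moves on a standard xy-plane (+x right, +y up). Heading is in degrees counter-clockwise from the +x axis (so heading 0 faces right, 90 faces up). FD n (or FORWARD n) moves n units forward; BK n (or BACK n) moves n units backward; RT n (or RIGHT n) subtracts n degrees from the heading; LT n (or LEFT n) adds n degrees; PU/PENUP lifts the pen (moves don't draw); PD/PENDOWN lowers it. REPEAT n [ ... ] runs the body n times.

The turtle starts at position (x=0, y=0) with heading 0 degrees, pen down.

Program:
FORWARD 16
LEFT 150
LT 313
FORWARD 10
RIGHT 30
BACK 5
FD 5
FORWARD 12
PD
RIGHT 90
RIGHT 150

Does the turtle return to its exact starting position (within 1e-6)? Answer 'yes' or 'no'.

Answer: no

Derivation:
Executing turtle program step by step:
Start: pos=(0,0), heading=0, pen down
FD 16: (0,0) -> (16,0) [heading=0, draw]
LT 150: heading 0 -> 150
LT 313: heading 150 -> 103
FD 10: (16,0) -> (13.75,9.744) [heading=103, draw]
RT 30: heading 103 -> 73
BK 5: (13.75,9.744) -> (12.289,4.962) [heading=73, draw]
FD 5: (12.289,4.962) -> (13.75,9.744) [heading=73, draw]
FD 12: (13.75,9.744) -> (17.259,21.219) [heading=73, draw]
PD: pen down
RT 90: heading 73 -> 343
RT 150: heading 343 -> 193
Final: pos=(17.259,21.219), heading=193, 5 segment(s) drawn

Start position: (0, 0)
Final position: (17.259, 21.219)
Distance = 27.352; >= 1e-6 -> NOT closed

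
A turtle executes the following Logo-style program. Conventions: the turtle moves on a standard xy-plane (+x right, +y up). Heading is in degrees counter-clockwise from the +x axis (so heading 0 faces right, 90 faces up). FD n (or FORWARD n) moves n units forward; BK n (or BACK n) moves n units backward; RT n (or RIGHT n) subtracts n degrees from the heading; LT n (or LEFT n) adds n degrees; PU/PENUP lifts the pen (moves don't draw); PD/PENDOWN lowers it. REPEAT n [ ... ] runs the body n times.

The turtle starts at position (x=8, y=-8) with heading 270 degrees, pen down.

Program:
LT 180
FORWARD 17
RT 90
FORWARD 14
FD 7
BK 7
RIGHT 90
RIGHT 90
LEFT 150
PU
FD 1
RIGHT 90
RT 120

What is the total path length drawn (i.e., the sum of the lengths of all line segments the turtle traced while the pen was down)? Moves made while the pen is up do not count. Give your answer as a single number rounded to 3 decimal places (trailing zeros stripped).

Answer: 45

Derivation:
Executing turtle program step by step:
Start: pos=(8,-8), heading=270, pen down
LT 180: heading 270 -> 90
FD 17: (8,-8) -> (8,9) [heading=90, draw]
RT 90: heading 90 -> 0
FD 14: (8,9) -> (22,9) [heading=0, draw]
FD 7: (22,9) -> (29,9) [heading=0, draw]
BK 7: (29,9) -> (22,9) [heading=0, draw]
RT 90: heading 0 -> 270
RT 90: heading 270 -> 180
LT 150: heading 180 -> 330
PU: pen up
FD 1: (22,9) -> (22.866,8.5) [heading=330, move]
RT 90: heading 330 -> 240
RT 120: heading 240 -> 120
Final: pos=(22.866,8.5), heading=120, 4 segment(s) drawn

Segment lengths:
  seg 1: (8,-8) -> (8,9), length = 17
  seg 2: (8,9) -> (22,9), length = 14
  seg 3: (22,9) -> (29,9), length = 7
  seg 4: (29,9) -> (22,9), length = 7
Total = 45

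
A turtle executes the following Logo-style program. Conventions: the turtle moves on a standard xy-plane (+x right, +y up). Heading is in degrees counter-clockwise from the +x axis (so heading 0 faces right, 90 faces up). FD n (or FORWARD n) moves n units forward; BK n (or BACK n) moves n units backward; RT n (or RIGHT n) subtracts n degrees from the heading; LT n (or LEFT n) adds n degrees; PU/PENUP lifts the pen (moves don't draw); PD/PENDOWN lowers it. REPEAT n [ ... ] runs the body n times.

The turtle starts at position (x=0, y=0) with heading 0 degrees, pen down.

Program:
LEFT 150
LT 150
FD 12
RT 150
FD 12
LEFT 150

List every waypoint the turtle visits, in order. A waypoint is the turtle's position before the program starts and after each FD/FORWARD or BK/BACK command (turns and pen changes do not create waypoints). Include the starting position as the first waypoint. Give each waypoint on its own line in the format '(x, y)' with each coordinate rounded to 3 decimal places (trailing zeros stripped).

Executing turtle program step by step:
Start: pos=(0,0), heading=0, pen down
LT 150: heading 0 -> 150
LT 150: heading 150 -> 300
FD 12: (0,0) -> (6,-10.392) [heading=300, draw]
RT 150: heading 300 -> 150
FD 12: (6,-10.392) -> (-4.392,-4.392) [heading=150, draw]
LT 150: heading 150 -> 300
Final: pos=(-4.392,-4.392), heading=300, 2 segment(s) drawn
Waypoints (3 total):
(0, 0)
(6, -10.392)
(-4.392, -4.392)

Answer: (0, 0)
(6, -10.392)
(-4.392, -4.392)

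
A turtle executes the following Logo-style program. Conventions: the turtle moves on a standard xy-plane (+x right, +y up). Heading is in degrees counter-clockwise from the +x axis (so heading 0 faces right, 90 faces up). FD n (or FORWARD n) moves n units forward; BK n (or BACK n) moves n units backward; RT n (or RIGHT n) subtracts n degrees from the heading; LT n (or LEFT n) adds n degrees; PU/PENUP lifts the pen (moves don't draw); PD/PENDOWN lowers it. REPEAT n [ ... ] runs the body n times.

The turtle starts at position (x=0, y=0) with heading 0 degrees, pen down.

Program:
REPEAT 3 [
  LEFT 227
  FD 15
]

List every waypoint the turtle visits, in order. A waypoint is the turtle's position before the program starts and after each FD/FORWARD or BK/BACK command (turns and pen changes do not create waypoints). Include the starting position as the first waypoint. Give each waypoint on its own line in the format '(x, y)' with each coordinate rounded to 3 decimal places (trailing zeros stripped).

Executing turtle program step by step:
Start: pos=(0,0), heading=0, pen down
REPEAT 3 [
  -- iteration 1/3 --
  LT 227: heading 0 -> 227
  FD 15: (0,0) -> (-10.23,-10.97) [heading=227, draw]
  -- iteration 2/3 --
  LT 227: heading 227 -> 94
  FD 15: (-10.23,-10.97) -> (-11.276,3.993) [heading=94, draw]
  -- iteration 3/3 --
  LT 227: heading 94 -> 321
  FD 15: (-11.276,3.993) -> (0.381,-5.447) [heading=321, draw]
]
Final: pos=(0.381,-5.447), heading=321, 3 segment(s) drawn
Waypoints (4 total):
(0, 0)
(-10.23, -10.97)
(-11.276, 3.993)
(0.381, -5.447)

Answer: (0, 0)
(-10.23, -10.97)
(-11.276, 3.993)
(0.381, -5.447)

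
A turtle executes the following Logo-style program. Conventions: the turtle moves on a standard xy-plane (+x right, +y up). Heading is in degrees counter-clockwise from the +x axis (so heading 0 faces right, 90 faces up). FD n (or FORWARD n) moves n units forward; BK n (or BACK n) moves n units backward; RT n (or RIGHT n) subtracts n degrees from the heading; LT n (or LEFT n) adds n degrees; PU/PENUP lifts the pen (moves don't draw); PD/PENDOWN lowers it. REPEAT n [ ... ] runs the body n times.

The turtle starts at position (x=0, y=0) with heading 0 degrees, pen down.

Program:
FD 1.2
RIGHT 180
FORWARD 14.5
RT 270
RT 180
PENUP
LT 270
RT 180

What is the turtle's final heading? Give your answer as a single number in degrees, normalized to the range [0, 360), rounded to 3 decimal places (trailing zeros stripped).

Executing turtle program step by step:
Start: pos=(0,0), heading=0, pen down
FD 1.2: (0,0) -> (1.2,0) [heading=0, draw]
RT 180: heading 0 -> 180
FD 14.5: (1.2,0) -> (-13.3,0) [heading=180, draw]
RT 270: heading 180 -> 270
RT 180: heading 270 -> 90
PU: pen up
LT 270: heading 90 -> 0
RT 180: heading 0 -> 180
Final: pos=(-13.3,0), heading=180, 2 segment(s) drawn

Answer: 180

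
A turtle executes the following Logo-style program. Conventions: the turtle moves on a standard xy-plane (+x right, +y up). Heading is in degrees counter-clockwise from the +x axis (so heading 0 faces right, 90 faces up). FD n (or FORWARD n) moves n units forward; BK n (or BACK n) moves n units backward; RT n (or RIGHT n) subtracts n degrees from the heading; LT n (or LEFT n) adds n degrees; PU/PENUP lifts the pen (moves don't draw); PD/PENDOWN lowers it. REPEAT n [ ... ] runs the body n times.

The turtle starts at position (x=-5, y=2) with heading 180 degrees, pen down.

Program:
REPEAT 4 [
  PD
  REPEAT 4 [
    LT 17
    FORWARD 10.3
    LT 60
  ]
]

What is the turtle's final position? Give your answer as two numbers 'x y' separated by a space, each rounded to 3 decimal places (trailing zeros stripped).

Answer: -14.323 -11.07

Derivation:
Executing turtle program step by step:
Start: pos=(-5,2), heading=180, pen down
REPEAT 4 [
  -- iteration 1/4 --
  PD: pen down
  REPEAT 4 [
    -- iteration 1/4 --
    LT 17: heading 180 -> 197
    FD 10.3: (-5,2) -> (-14.85,-1.011) [heading=197, draw]
    LT 60: heading 197 -> 257
    -- iteration 2/4 --
    LT 17: heading 257 -> 274
    FD 10.3: (-14.85,-1.011) -> (-14.131,-11.286) [heading=274, draw]
    LT 60: heading 274 -> 334
    -- iteration 3/4 --
    LT 17: heading 334 -> 351
    FD 10.3: (-14.131,-11.286) -> (-3.958,-12.898) [heading=351, draw]
    LT 60: heading 351 -> 51
    -- iteration 4/4 --
    LT 17: heading 51 -> 68
    FD 10.3: (-3.958,-12.898) -> (-0.1,-3.348) [heading=68, draw]
    LT 60: heading 68 -> 128
  ]
  -- iteration 2/4 --
  PD: pen down
  REPEAT 4 [
    -- iteration 1/4 --
    LT 17: heading 128 -> 145
    FD 10.3: (-0.1,-3.348) -> (-8.537,2.56) [heading=145, draw]
    LT 60: heading 145 -> 205
    -- iteration 2/4 --
    LT 17: heading 205 -> 222
    FD 10.3: (-8.537,2.56) -> (-16.191,-4.332) [heading=222, draw]
    LT 60: heading 222 -> 282
    -- iteration 3/4 --
    LT 17: heading 282 -> 299
    FD 10.3: (-16.191,-4.332) -> (-11.198,-13.34) [heading=299, draw]
    LT 60: heading 299 -> 359
    -- iteration 4/4 --
    LT 17: heading 359 -> 16
    FD 10.3: (-11.198,-13.34) -> (-1.297,-10.501) [heading=16, draw]
    LT 60: heading 16 -> 76
  ]
  -- iteration 3/4 --
  PD: pen down
  REPEAT 4 [
    -- iteration 1/4 --
    LT 17: heading 76 -> 93
    FD 10.3: (-1.297,-10.501) -> (-1.836,-0.215) [heading=93, draw]
    LT 60: heading 93 -> 153
    -- iteration 2/4 --
    LT 17: heading 153 -> 170
    FD 10.3: (-1.836,-0.215) -> (-11.98,1.573) [heading=170, draw]
    LT 60: heading 170 -> 230
    -- iteration 3/4 --
    LT 17: heading 230 -> 247
    FD 10.3: (-11.98,1.573) -> (-16.004,-7.908) [heading=247, draw]
    LT 60: heading 247 -> 307
    -- iteration 4/4 --
    LT 17: heading 307 -> 324
    FD 10.3: (-16.004,-7.908) -> (-7.671,-13.962) [heading=324, draw]
    LT 60: heading 324 -> 24
  ]
  -- iteration 4/4 --
  PD: pen down
  REPEAT 4 [
    -- iteration 1/4 --
    LT 17: heading 24 -> 41
    FD 10.3: (-7.671,-13.962) -> (0.102,-7.205) [heading=41, draw]
    LT 60: heading 41 -> 101
    -- iteration 2/4 --
    LT 17: heading 101 -> 118
    FD 10.3: (0.102,-7.205) -> (-4.733,1.889) [heading=118, draw]
    LT 60: heading 118 -> 178
    -- iteration 3/4 --
    LT 17: heading 178 -> 195
    FD 10.3: (-4.733,1.889) -> (-14.682,-0.776) [heading=195, draw]
    LT 60: heading 195 -> 255
    -- iteration 4/4 --
    LT 17: heading 255 -> 272
    FD 10.3: (-14.682,-0.776) -> (-14.323,-11.07) [heading=272, draw]
    LT 60: heading 272 -> 332
  ]
]
Final: pos=(-14.323,-11.07), heading=332, 16 segment(s) drawn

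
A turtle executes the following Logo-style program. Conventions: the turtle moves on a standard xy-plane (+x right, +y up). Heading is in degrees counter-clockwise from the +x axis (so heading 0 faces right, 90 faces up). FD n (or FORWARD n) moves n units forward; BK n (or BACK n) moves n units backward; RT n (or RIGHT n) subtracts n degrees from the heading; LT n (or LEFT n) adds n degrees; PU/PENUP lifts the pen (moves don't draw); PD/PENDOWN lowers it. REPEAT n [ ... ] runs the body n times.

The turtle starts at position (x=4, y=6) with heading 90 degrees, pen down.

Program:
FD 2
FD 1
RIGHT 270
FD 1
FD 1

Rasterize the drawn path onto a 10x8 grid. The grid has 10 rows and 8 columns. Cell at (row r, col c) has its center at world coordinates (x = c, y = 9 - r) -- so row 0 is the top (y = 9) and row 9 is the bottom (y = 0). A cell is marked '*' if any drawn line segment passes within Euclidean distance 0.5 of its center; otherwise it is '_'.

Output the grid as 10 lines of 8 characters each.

Answer: __***___
____*___
____*___
____*___
________
________
________
________
________
________

Derivation:
Segment 0: (4,6) -> (4,8)
Segment 1: (4,8) -> (4,9)
Segment 2: (4,9) -> (3,9)
Segment 3: (3,9) -> (2,9)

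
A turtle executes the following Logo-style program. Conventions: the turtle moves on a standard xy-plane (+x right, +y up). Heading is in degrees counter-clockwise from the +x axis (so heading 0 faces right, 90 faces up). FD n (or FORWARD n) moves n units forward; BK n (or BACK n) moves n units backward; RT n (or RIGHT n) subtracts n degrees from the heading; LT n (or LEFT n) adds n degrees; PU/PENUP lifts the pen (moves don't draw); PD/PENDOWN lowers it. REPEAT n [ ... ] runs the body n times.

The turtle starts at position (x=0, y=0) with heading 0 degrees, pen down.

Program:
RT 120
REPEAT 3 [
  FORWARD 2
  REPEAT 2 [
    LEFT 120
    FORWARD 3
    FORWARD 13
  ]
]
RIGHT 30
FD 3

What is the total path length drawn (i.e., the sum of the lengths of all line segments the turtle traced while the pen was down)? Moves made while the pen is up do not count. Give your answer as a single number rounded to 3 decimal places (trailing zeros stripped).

Answer: 105

Derivation:
Executing turtle program step by step:
Start: pos=(0,0), heading=0, pen down
RT 120: heading 0 -> 240
REPEAT 3 [
  -- iteration 1/3 --
  FD 2: (0,0) -> (-1,-1.732) [heading=240, draw]
  REPEAT 2 [
    -- iteration 1/2 --
    LT 120: heading 240 -> 0
    FD 3: (-1,-1.732) -> (2,-1.732) [heading=0, draw]
    FD 13: (2,-1.732) -> (15,-1.732) [heading=0, draw]
    -- iteration 2/2 --
    LT 120: heading 0 -> 120
    FD 3: (15,-1.732) -> (13.5,0.866) [heading=120, draw]
    FD 13: (13.5,0.866) -> (7,12.124) [heading=120, draw]
  ]
  -- iteration 2/3 --
  FD 2: (7,12.124) -> (6,13.856) [heading=120, draw]
  REPEAT 2 [
    -- iteration 1/2 --
    LT 120: heading 120 -> 240
    FD 3: (6,13.856) -> (4.5,11.258) [heading=240, draw]
    FD 13: (4.5,11.258) -> (-2,0) [heading=240, draw]
    -- iteration 2/2 --
    LT 120: heading 240 -> 0
    FD 3: (-2,0) -> (1,0) [heading=0, draw]
    FD 13: (1,0) -> (14,0) [heading=0, draw]
  ]
  -- iteration 3/3 --
  FD 2: (14,0) -> (16,0) [heading=0, draw]
  REPEAT 2 [
    -- iteration 1/2 --
    LT 120: heading 0 -> 120
    FD 3: (16,0) -> (14.5,2.598) [heading=120, draw]
    FD 13: (14.5,2.598) -> (8,13.856) [heading=120, draw]
    -- iteration 2/2 --
    LT 120: heading 120 -> 240
    FD 3: (8,13.856) -> (6.5,11.258) [heading=240, draw]
    FD 13: (6.5,11.258) -> (0,0) [heading=240, draw]
  ]
]
RT 30: heading 240 -> 210
FD 3: (0,0) -> (-2.598,-1.5) [heading=210, draw]
Final: pos=(-2.598,-1.5), heading=210, 16 segment(s) drawn

Segment lengths:
  seg 1: (0,0) -> (-1,-1.732), length = 2
  seg 2: (-1,-1.732) -> (2,-1.732), length = 3
  seg 3: (2,-1.732) -> (15,-1.732), length = 13
  seg 4: (15,-1.732) -> (13.5,0.866), length = 3
  seg 5: (13.5,0.866) -> (7,12.124), length = 13
  seg 6: (7,12.124) -> (6,13.856), length = 2
  seg 7: (6,13.856) -> (4.5,11.258), length = 3
  seg 8: (4.5,11.258) -> (-2,0), length = 13
  seg 9: (-2,0) -> (1,0), length = 3
  seg 10: (1,0) -> (14,0), length = 13
  seg 11: (14,0) -> (16,0), length = 2
  seg 12: (16,0) -> (14.5,2.598), length = 3
  seg 13: (14.5,2.598) -> (8,13.856), length = 13
  seg 14: (8,13.856) -> (6.5,11.258), length = 3
  seg 15: (6.5,11.258) -> (0,0), length = 13
  seg 16: (0,0) -> (-2.598,-1.5), length = 3
Total = 105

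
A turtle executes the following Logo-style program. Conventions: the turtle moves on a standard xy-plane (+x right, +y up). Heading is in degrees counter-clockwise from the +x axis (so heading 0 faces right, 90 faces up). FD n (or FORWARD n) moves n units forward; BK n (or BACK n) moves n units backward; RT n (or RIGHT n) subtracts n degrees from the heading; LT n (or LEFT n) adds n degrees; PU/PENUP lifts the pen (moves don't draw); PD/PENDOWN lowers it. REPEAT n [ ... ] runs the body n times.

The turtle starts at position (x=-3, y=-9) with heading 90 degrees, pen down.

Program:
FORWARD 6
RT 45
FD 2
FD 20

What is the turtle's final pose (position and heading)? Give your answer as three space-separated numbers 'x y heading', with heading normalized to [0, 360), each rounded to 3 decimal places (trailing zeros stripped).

Executing turtle program step by step:
Start: pos=(-3,-9), heading=90, pen down
FD 6: (-3,-9) -> (-3,-3) [heading=90, draw]
RT 45: heading 90 -> 45
FD 2: (-3,-3) -> (-1.586,-1.586) [heading=45, draw]
FD 20: (-1.586,-1.586) -> (12.556,12.556) [heading=45, draw]
Final: pos=(12.556,12.556), heading=45, 3 segment(s) drawn

Answer: 12.556 12.556 45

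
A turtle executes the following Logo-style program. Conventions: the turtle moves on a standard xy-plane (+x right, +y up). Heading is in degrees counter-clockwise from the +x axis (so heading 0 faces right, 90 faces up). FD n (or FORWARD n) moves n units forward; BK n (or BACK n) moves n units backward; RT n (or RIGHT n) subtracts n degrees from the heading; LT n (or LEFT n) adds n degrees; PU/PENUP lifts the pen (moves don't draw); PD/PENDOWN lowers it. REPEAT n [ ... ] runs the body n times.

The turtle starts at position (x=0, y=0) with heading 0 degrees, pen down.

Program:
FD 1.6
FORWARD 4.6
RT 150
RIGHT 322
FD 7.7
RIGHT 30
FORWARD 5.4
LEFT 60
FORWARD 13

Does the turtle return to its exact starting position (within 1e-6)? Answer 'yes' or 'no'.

Executing turtle program step by step:
Start: pos=(0,0), heading=0, pen down
FD 1.6: (0,0) -> (1.6,0) [heading=0, draw]
FD 4.6: (1.6,0) -> (6.2,0) [heading=0, draw]
RT 150: heading 0 -> 210
RT 322: heading 210 -> 248
FD 7.7: (6.2,0) -> (3.316,-7.139) [heading=248, draw]
RT 30: heading 248 -> 218
FD 5.4: (3.316,-7.139) -> (-0.94,-10.464) [heading=218, draw]
LT 60: heading 218 -> 278
FD 13: (-0.94,-10.464) -> (0.87,-23.337) [heading=278, draw]
Final: pos=(0.87,-23.337), heading=278, 5 segment(s) drawn

Start position: (0, 0)
Final position: (0.87, -23.337)
Distance = 23.354; >= 1e-6 -> NOT closed

Answer: no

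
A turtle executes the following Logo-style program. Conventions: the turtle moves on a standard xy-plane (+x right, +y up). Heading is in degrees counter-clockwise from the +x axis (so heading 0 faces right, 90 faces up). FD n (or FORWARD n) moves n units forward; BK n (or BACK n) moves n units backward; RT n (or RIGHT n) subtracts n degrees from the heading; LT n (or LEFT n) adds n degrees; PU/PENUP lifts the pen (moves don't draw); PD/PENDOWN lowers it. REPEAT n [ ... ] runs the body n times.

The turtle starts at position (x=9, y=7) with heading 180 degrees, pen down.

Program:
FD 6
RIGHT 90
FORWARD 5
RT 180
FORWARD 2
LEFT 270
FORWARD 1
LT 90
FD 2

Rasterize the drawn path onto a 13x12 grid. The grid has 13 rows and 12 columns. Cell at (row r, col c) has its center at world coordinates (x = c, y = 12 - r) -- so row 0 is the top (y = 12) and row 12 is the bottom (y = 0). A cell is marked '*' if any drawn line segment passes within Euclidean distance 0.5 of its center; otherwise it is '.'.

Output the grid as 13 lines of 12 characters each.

Answer: ...*........
...*........
..**........
..**........
..**........
...*******..
............
............
............
............
............
............
............

Derivation:
Segment 0: (9,7) -> (3,7)
Segment 1: (3,7) -> (3,12)
Segment 2: (3,12) -> (3,10)
Segment 3: (3,10) -> (2,10)
Segment 4: (2,10) -> (2,8)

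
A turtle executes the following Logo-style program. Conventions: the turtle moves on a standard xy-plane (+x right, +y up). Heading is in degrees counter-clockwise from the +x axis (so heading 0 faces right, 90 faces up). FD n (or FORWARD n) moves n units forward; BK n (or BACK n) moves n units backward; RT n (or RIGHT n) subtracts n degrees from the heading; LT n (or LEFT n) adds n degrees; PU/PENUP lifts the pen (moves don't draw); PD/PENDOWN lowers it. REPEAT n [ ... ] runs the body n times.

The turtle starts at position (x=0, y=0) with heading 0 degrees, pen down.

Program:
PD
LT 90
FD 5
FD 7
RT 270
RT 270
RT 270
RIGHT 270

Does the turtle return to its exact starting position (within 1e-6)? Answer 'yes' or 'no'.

Answer: no

Derivation:
Executing turtle program step by step:
Start: pos=(0,0), heading=0, pen down
PD: pen down
LT 90: heading 0 -> 90
FD 5: (0,0) -> (0,5) [heading=90, draw]
FD 7: (0,5) -> (0,12) [heading=90, draw]
RT 270: heading 90 -> 180
RT 270: heading 180 -> 270
RT 270: heading 270 -> 0
RT 270: heading 0 -> 90
Final: pos=(0,12), heading=90, 2 segment(s) drawn

Start position: (0, 0)
Final position: (0, 12)
Distance = 12; >= 1e-6 -> NOT closed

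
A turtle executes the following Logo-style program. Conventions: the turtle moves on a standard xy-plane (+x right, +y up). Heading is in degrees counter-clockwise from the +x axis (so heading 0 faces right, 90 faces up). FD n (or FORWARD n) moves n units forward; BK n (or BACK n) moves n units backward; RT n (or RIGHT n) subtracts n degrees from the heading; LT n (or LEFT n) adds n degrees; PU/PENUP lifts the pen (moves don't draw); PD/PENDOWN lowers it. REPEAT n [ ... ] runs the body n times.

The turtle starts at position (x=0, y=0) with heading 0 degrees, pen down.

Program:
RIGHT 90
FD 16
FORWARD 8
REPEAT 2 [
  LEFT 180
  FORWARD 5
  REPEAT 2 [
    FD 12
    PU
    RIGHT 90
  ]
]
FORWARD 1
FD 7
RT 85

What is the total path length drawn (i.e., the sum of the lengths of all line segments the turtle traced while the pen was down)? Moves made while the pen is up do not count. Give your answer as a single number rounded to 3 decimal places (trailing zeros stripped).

Executing turtle program step by step:
Start: pos=(0,0), heading=0, pen down
RT 90: heading 0 -> 270
FD 16: (0,0) -> (0,-16) [heading=270, draw]
FD 8: (0,-16) -> (0,-24) [heading=270, draw]
REPEAT 2 [
  -- iteration 1/2 --
  LT 180: heading 270 -> 90
  FD 5: (0,-24) -> (0,-19) [heading=90, draw]
  REPEAT 2 [
    -- iteration 1/2 --
    FD 12: (0,-19) -> (0,-7) [heading=90, draw]
    PU: pen up
    RT 90: heading 90 -> 0
    -- iteration 2/2 --
    FD 12: (0,-7) -> (12,-7) [heading=0, move]
    PU: pen up
    RT 90: heading 0 -> 270
  ]
  -- iteration 2/2 --
  LT 180: heading 270 -> 90
  FD 5: (12,-7) -> (12,-2) [heading=90, move]
  REPEAT 2 [
    -- iteration 1/2 --
    FD 12: (12,-2) -> (12,10) [heading=90, move]
    PU: pen up
    RT 90: heading 90 -> 0
    -- iteration 2/2 --
    FD 12: (12,10) -> (24,10) [heading=0, move]
    PU: pen up
    RT 90: heading 0 -> 270
  ]
]
FD 1: (24,10) -> (24,9) [heading=270, move]
FD 7: (24,9) -> (24,2) [heading=270, move]
RT 85: heading 270 -> 185
Final: pos=(24,2), heading=185, 4 segment(s) drawn

Segment lengths:
  seg 1: (0,0) -> (0,-16), length = 16
  seg 2: (0,-16) -> (0,-24), length = 8
  seg 3: (0,-24) -> (0,-19), length = 5
  seg 4: (0,-19) -> (0,-7), length = 12
Total = 41

Answer: 41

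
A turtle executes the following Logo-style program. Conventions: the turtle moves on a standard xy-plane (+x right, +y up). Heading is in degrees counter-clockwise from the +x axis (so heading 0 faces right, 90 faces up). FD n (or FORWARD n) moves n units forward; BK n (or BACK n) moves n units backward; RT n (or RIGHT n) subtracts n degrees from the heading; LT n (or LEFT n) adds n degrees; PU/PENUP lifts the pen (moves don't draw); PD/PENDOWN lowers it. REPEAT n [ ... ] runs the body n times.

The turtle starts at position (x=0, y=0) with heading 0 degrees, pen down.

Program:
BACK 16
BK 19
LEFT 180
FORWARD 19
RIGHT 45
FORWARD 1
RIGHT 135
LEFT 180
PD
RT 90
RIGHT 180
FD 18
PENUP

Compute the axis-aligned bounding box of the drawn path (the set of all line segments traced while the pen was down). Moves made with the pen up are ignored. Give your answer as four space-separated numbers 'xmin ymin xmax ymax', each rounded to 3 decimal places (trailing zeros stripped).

Executing turtle program step by step:
Start: pos=(0,0), heading=0, pen down
BK 16: (0,0) -> (-16,0) [heading=0, draw]
BK 19: (-16,0) -> (-35,0) [heading=0, draw]
LT 180: heading 0 -> 180
FD 19: (-35,0) -> (-54,0) [heading=180, draw]
RT 45: heading 180 -> 135
FD 1: (-54,0) -> (-54.707,0.707) [heading=135, draw]
RT 135: heading 135 -> 0
LT 180: heading 0 -> 180
PD: pen down
RT 90: heading 180 -> 90
RT 180: heading 90 -> 270
FD 18: (-54.707,0.707) -> (-54.707,-17.293) [heading=270, draw]
PU: pen up
Final: pos=(-54.707,-17.293), heading=270, 5 segment(s) drawn

Segment endpoints: x in {-54.707, -54, -35, -16, 0}, y in {-17.293, 0, 0, 0.707}
xmin=-54.707, ymin=-17.293, xmax=0, ymax=0.707

Answer: -54.707 -17.293 0 0.707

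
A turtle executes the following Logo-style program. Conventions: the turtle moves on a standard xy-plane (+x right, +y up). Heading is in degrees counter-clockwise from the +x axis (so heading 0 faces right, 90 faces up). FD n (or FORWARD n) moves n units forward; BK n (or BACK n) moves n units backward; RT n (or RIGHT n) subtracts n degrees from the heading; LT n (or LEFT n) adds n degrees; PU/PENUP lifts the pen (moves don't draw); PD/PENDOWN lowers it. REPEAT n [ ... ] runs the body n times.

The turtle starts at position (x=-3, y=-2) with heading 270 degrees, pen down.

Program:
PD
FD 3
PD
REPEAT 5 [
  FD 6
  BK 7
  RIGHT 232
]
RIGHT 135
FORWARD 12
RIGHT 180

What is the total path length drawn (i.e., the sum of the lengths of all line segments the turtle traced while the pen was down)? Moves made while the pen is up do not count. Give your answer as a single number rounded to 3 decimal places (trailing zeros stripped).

Answer: 80

Derivation:
Executing turtle program step by step:
Start: pos=(-3,-2), heading=270, pen down
PD: pen down
FD 3: (-3,-2) -> (-3,-5) [heading=270, draw]
PD: pen down
REPEAT 5 [
  -- iteration 1/5 --
  FD 6: (-3,-5) -> (-3,-11) [heading=270, draw]
  BK 7: (-3,-11) -> (-3,-4) [heading=270, draw]
  RT 232: heading 270 -> 38
  -- iteration 2/5 --
  FD 6: (-3,-4) -> (1.728,-0.306) [heading=38, draw]
  BK 7: (1.728,-0.306) -> (-3.788,-4.616) [heading=38, draw]
  RT 232: heading 38 -> 166
  -- iteration 3/5 --
  FD 6: (-3.788,-4.616) -> (-9.61,-3.164) [heading=166, draw]
  BK 7: (-9.61,-3.164) -> (-2.818,-4.858) [heading=166, draw]
  RT 232: heading 166 -> 294
  -- iteration 4/5 --
  FD 6: (-2.818,-4.858) -> (-0.377,-10.339) [heading=294, draw]
  BK 7: (-0.377,-10.339) -> (-3.224,-3.944) [heading=294, draw]
  RT 232: heading 294 -> 62
  -- iteration 5/5 --
  FD 6: (-3.224,-3.944) -> (-0.408,1.354) [heading=62, draw]
  BK 7: (-0.408,1.354) -> (-3.694,-4.827) [heading=62, draw]
  RT 232: heading 62 -> 190
]
RT 135: heading 190 -> 55
FD 12: (-3.694,-4.827) -> (3.189,5.003) [heading=55, draw]
RT 180: heading 55 -> 235
Final: pos=(3.189,5.003), heading=235, 12 segment(s) drawn

Segment lengths:
  seg 1: (-3,-2) -> (-3,-5), length = 3
  seg 2: (-3,-5) -> (-3,-11), length = 6
  seg 3: (-3,-11) -> (-3,-4), length = 7
  seg 4: (-3,-4) -> (1.728,-0.306), length = 6
  seg 5: (1.728,-0.306) -> (-3.788,-4.616), length = 7
  seg 6: (-3.788,-4.616) -> (-9.61,-3.164), length = 6
  seg 7: (-9.61,-3.164) -> (-2.818,-4.858), length = 7
  seg 8: (-2.818,-4.858) -> (-0.377,-10.339), length = 6
  seg 9: (-0.377,-10.339) -> (-3.224,-3.944), length = 7
  seg 10: (-3.224,-3.944) -> (-0.408,1.354), length = 6
  seg 11: (-0.408,1.354) -> (-3.694,-4.827), length = 7
  seg 12: (-3.694,-4.827) -> (3.189,5.003), length = 12
Total = 80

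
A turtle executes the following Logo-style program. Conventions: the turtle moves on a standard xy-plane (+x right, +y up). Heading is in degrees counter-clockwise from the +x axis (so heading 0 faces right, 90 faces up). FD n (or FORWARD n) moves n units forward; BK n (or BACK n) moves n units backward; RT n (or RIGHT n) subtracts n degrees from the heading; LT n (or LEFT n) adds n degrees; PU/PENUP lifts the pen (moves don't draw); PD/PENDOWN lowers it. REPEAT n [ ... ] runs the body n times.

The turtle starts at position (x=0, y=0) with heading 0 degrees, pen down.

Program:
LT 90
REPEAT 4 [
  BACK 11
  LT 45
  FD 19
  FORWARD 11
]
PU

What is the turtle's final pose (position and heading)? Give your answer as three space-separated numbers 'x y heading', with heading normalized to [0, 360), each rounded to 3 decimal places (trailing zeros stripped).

Answer: -45.87 -41 270

Derivation:
Executing turtle program step by step:
Start: pos=(0,0), heading=0, pen down
LT 90: heading 0 -> 90
REPEAT 4 [
  -- iteration 1/4 --
  BK 11: (0,0) -> (0,-11) [heading=90, draw]
  LT 45: heading 90 -> 135
  FD 19: (0,-11) -> (-13.435,2.435) [heading=135, draw]
  FD 11: (-13.435,2.435) -> (-21.213,10.213) [heading=135, draw]
  -- iteration 2/4 --
  BK 11: (-21.213,10.213) -> (-13.435,2.435) [heading=135, draw]
  LT 45: heading 135 -> 180
  FD 19: (-13.435,2.435) -> (-32.435,2.435) [heading=180, draw]
  FD 11: (-32.435,2.435) -> (-43.435,2.435) [heading=180, draw]
  -- iteration 3/4 --
  BK 11: (-43.435,2.435) -> (-32.435,2.435) [heading=180, draw]
  LT 45: heading 180 -> 225
  FD 19: (-32.435,2.435) -> (-45.87,-11) [heading=225, draw]
  FD 11: (-45.87,-11) -> (-53.648,-18.778) [heading=225, draw]
  -- iteration 4/4 --
  BK 11: (-53.648,-18.778) -> (-45.87,-11) [heading=225, draw]
  LT 45: heading 225 -> 270
  FD 19: (-45.87,-11) -> (-45.87,-30) [heading=270, draw]
  FD 11: (-45.87,-30) -> (-45.87,-41) [heading=270, draw]
]
PU: pen up
Final: pos=(-45.87,-41), heading=270, 12 segment(s) drawn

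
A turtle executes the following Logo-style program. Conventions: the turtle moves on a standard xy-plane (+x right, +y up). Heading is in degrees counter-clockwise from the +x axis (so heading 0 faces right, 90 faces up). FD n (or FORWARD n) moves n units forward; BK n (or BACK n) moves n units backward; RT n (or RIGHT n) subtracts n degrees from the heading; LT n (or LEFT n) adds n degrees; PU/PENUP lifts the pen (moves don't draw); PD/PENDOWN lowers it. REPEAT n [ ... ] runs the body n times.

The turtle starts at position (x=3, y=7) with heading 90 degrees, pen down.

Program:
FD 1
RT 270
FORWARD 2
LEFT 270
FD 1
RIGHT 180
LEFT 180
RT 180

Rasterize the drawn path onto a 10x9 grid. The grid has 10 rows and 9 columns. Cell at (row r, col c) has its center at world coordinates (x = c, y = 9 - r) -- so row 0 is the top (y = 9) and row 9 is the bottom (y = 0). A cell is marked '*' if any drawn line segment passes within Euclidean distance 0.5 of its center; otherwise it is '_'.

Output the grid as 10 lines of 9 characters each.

Segment 0: (3,7) -> (3,8)
Segment 1: (3,8) -> (1,8)
Segment 2: (1,8) -> (1,9)

Answer: _*_______
_***_____
___*_____
_________
_________
_________
_________
_________
_________
_________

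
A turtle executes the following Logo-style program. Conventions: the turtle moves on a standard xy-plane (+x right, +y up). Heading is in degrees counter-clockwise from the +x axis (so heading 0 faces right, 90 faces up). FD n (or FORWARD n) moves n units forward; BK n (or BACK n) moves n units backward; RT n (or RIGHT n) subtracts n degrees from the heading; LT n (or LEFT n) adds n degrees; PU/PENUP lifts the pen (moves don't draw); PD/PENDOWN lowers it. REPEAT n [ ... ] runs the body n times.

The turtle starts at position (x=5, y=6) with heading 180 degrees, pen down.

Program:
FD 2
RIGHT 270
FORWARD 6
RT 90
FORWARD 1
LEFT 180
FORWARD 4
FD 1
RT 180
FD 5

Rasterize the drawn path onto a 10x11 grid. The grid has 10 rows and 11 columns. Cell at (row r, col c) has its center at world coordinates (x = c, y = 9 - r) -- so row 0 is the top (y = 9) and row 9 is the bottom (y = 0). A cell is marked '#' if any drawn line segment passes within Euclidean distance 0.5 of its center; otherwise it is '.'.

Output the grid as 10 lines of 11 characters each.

Answer: ...........
...........
...........
...###.....
...#.......
...#.......
...#.......
...#.......
...#.......
..######...

Derivation:
Segment 0: (5,6) -> (3,6)
Segment 1: (3,6) -> (3,0)
Segment 2: (3,0) -> (2,-0)
Segment 3: (2,-0) -> (6,-0)
Segment 4: (6,-0) -> (7,-0)
Segment 5: (7,-0) -> (2,-0)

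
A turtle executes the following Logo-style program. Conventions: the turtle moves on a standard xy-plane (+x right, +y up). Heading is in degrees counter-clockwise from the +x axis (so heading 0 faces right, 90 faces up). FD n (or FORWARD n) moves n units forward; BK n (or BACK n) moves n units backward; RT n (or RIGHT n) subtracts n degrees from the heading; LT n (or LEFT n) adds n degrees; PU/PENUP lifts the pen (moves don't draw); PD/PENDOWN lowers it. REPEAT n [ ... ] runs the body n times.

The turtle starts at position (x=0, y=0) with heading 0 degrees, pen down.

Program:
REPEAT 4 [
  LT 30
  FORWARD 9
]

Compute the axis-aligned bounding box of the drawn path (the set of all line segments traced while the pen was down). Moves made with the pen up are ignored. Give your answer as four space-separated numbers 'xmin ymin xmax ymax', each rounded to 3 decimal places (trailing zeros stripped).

Answer: 0 0 12.294 29.088

Derivation:
Executing turtle program step by step:
Start: pos=(0,0), heading=0, pen down
REPEAT 4 [
  -- iteration 1/4 --
  LT 30: heading 0 -> 30
  FD 9: (0,0) -> (7.794,4.5) [heading=30, draw]
  -- iteration 2/4 --
  LT 30: heading 30 -> 60
  FD 9: (7.794,4.5) -> (12.294,12.294) [heading=60, draw]
  -- iteration 3/4 --
  LT 30: heading 60 -> 90
  FD 9: (12.294,12.294) -> (12.294,21.294) [heading=90, draw]
  -- iteration 4/4 --
  LT 30: heading 90 -> 120
  FD 9: (12.294,21.294) -> (7.794,29.088) [heading=120, draw]
]
Final: pos=(7.794,29.088), heading=120, 4 segment(s) drawn

Segment endpoints: x in {0, 7.794, 7.794, 12.294}, y in {0, 4.5, 12.294, 21.294, 29.088}
xmin=0, ymin=0, xmax=12.294, ymax=29.088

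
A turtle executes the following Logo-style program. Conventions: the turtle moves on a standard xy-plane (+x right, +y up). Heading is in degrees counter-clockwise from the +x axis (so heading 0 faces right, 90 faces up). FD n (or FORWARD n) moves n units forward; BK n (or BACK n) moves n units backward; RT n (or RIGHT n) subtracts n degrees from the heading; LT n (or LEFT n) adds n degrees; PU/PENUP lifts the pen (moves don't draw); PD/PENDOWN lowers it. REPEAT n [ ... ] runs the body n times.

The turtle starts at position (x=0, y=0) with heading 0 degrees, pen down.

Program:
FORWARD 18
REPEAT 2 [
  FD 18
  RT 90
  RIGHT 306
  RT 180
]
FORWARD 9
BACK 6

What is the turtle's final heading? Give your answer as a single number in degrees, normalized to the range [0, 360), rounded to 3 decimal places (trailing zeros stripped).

Answer: 288

Derivation:
Executing turtle program step by step:
Start: pos=(0,0), heading=0, pen down
FD 18: (0,0) -> (18,0) [heading=0, draw]
REPEAT 2 [
  -- iteration 1/2 --
  FD 18: (18,0) -> (36,0) [heading=0, draw]
  RT 90: heading 0 -> 270
  RT 306: heading 270 -> 324
  RT 180: heading 324 -> 144
  -- iteration 2/2 --
  FD 18: (36,0) -> (21.438,10.58) [heading=144, draw]
  RT 90: heading 144 -> 54
  RT 306: heading 54 -> 108
  RT 180: heading 108 -> 288
]
FD 9: (21.438,10.58) -> (24.219,2.021) [heading=288, draw]
BK 6: (24.219,2.021) -> (22.365,7.727) [heading=288, draw]
Final: pos=(22.365,7.727), heading=288, 5 segment(s) drawn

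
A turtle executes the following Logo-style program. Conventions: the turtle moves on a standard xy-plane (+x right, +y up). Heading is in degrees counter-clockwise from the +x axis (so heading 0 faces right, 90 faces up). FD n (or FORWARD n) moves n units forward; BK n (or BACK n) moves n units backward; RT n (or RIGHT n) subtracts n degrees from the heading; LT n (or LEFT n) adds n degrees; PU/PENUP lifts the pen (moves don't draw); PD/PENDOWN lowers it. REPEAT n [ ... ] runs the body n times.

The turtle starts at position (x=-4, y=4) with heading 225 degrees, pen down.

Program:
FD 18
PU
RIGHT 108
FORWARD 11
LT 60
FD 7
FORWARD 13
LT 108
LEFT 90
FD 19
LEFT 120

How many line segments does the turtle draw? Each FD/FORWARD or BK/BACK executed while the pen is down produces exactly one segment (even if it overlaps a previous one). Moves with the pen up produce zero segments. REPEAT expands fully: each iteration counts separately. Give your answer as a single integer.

Executing turtle program step by step:
Start: pos=(-4,4), heading=225, pen down
FD 18: (-4,4) -> (-16.728,-8.728) [heading=225, draw]
PU: pen up
RT 108: heading 225 -> 117
FD 11: (-16.728,-8.728) -> (-21.722,1.073) [heading=117, move]
LT 60: heading 117 -> 177
FD 7: (-21.722,1.073) -> (-28.712,1.44) [heading=177, move]
FD 13: (-28.712,1.44) -> (-41.694,2.12) [heading=177, move]
LT 108: heading 177 -> 285
LT 90: heading 285 -> 15
FD 19: (-41.694,2.12) -> (-23.342,7.037) [heading=15, move]
LT 120: heading 15 -> 135
Final: pos=(-23.342,7.037), heading=135, 1 segment(s) drawn
Segments drawn: 1

Answer: 1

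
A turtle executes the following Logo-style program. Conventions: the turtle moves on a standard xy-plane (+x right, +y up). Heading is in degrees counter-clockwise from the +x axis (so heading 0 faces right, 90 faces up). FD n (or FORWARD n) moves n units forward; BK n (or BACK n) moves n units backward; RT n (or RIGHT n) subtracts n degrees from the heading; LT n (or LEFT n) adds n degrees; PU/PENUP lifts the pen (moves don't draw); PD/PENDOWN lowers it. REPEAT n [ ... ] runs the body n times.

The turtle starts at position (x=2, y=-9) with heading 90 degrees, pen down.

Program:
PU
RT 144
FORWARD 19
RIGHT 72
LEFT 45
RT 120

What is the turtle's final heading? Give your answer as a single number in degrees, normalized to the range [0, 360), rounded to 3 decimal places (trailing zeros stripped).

Executing turtle program step by step:
Start: pos=(2,-9), heading=90, pen down
PU: pen up
RT 144: heading 90 -> 306
FD 19: (2,-9) -> (13.168,-24.371) [heading=306, move]
RT 72: heading 306 -> 234
LT 45: heading 234 -> 279
RT 120: heading 279 -> 159
Final: pos=(13.168,-24.371), heading=159, 0 segment(s) drawn

Answer: 159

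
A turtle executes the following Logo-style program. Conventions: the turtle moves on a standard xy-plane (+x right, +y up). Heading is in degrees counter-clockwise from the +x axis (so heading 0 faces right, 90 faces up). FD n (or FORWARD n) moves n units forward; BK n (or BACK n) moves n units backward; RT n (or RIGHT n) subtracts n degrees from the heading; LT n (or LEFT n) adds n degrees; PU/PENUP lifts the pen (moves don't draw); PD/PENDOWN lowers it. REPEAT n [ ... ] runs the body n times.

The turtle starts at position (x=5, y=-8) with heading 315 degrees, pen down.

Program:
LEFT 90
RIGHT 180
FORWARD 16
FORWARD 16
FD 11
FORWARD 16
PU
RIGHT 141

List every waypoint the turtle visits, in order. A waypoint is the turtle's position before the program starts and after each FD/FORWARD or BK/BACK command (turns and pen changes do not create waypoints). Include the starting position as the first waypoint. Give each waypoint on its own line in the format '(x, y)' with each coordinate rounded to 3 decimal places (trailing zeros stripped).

Answer: (5, -8)
(-6.314, -19.314)
(-17.627, -30.627)
(-25.406, -38.406)
(-36.719, -49.719)

Derivation:
Executing turtle program step by step:
Start: pos=(5,-8), heading=315, pen down
LT 90: heading 315 -> 45
RT 180: heading 45 -> 225
FD 16: (5,-8) -> (-6.314,-19.314) [heading=225, draw]
FD 16: (-6.314,-19.314) -> (-17.627,-30.627) [heading=225, draw]
FD 11: (-17.627,-30.627) -> (-25.406,-38.406) [heading=225, draw]
FD 16: (-25.406,-38.406) -> (-36.719,-49.719) [heading=225, draw]
PU: pen up
RT 141: heading 225 -> 84
Final: pos=(-36.719,-49.719), heading=84, 4 segment(s) drawn
Waypoints (5 total):
(5, -8)
(-6.314, -19.314)
(-17.627, -30.627)
(-25.406, -38.406)
(-36.719, -49.719)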